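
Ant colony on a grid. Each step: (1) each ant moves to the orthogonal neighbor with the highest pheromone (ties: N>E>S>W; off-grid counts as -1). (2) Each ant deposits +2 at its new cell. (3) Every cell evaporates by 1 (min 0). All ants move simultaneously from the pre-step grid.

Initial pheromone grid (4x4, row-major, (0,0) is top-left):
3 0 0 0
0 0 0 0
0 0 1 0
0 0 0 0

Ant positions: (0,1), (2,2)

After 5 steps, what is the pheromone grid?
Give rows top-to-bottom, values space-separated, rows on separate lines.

After step 1: ants at (0,0),(1,2)
  4 0 0 0
  0 0 1 0
  0 0 0 0
  0 0 0 0
After step 2: ants at (0,1),(0,2)
  3 1 1 0
  0 0 0 0
  0 0 0 0
  0 0 0 0
After step 3: ants at (0,0),(0,1)
  4 2 0 0
  0 0 0 0
  0 0 0 0
  0 0 0 0
After step 4: ants at (0,1),(0,0)
  5 3 0 0
  0 0 0 0
  0 0 0 0
  0 0 0 0
After step 5: ants at (0,0),(0,1)
  6 4 0 0
  0 0 0 0
  0 0 0 0
  0 0 0 0

6 4 0 0
0 0 0 0
0 0 0 0
0 0 0 0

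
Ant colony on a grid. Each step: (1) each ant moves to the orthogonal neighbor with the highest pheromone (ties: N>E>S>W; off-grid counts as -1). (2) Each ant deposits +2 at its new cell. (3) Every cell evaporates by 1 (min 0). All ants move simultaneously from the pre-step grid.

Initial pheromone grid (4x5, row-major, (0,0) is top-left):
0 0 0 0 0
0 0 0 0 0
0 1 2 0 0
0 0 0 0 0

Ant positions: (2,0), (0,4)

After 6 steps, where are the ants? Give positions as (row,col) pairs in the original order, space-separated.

Step 1: ant0:(2,0)->E->(2,1) | ant1:(0,4)->S->(1,4)
  grid max=2 at (2,1)
Step 2: ant0:(2,1)->E->(2,2) | ant1:(1,4)->N->(0,4)
  grid max=2 at (2,2)
Step 3: ant0:(2,2)->W->(2,1) | ant1:(0,4)->S->(1,4)
  grid max=2 at (2,1)
Step 4: ant0:(2,1)->E->(2,2) | ant1:(1,4)->N->(0,4)
  grid max=2 at (2,2)
Step 5: ant0:(2,2)->W->(2,1) | ant1:(0,4)->S->(1,4)
  grid max=2 at (2,1)
Step 6: ant0:(2,1)->E->(2,2) | ant1:(1,4)->N->(0,4)
  grid max=2 at (2,2)

(2,2) (0,4)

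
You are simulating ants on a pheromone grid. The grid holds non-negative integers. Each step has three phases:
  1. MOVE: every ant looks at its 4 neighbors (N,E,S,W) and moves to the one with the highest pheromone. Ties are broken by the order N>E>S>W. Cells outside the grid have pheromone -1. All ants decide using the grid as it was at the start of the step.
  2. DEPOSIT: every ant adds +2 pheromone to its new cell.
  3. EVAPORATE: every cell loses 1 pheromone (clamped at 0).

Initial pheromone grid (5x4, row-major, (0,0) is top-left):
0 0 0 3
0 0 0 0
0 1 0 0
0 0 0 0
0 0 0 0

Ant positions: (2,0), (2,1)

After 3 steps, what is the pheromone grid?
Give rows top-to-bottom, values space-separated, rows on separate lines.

After step 1: ants at (2,1),(1,1)
  0 0 0 2
  0 1 0 0
  0 2 0 0
  0 0 0 0
  0 0 0 0
After step 2: ants at (1,1),(2,1)
  0 0 0 1
  0 2 0 0
  0 3 0 0
  0 0 0 0
  0 0 0 0
After step 3: ants at (2,1),(1,1)
  0 0 0 0
  0 3 0 0
  0 4 0 0
  0 0 0 0
  0 0 0 0

0 0 0 0
0 3 0 0
0 4 0 0
0 0 0 0
0 0 0 0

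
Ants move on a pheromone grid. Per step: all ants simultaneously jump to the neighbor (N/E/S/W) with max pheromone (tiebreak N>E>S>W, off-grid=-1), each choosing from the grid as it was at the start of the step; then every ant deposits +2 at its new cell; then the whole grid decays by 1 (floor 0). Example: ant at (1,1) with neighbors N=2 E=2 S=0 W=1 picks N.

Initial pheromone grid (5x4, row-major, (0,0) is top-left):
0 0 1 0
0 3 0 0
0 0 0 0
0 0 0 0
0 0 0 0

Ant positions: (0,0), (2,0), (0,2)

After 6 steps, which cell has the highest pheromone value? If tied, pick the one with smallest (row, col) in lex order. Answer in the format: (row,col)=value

Answer: (1,1)=9

Derivation:
Step 1: ant0:(0,0)->E->(0,1) | ant1:(2,0)->N->(1,0) | ant2:(0,2)->E->(0,3)
  grid max=2 at (1,1)
Step 2: ant0:(0,1)->S->(1,1) | ant1:(1,0)->E->(1,1) | ant2:(0,3)->S->(1,3)
  grid max=5 at (1,1)
Step 3: ant0:(1,1)->N->(0,1) | ant1:(1,1)->N->(0,1) | ant2:(1,3)->N->(0,3)
  grid max=4 at (1,1)
Step 4: ant0:(0,1)->S->(1,1) | ant1:(0,1)->S->(1,1) | ant2:(0,3)->S->(1,3)
  grid max=7 at (1,1)
Step 5: ant0:(1,1)->N->(0,1) | ant1:(1,1)->N->(0,1) | ant2:(1,3)->N->(0,3)
  grid max=6 at (1,1)
Step 6: ant0:(0,1)->S->(1,1) | ant1:(0,1)->S->(1,1) | ant2:(0,3)->S->(1,3)
  grid max=9 at (1,1)
Final grid:
  0 4 0 0
  0 9 0 1
  0 0 0 0
  0 0 0 0
  0 0 0 0
Max pheromone 9 at (1,1)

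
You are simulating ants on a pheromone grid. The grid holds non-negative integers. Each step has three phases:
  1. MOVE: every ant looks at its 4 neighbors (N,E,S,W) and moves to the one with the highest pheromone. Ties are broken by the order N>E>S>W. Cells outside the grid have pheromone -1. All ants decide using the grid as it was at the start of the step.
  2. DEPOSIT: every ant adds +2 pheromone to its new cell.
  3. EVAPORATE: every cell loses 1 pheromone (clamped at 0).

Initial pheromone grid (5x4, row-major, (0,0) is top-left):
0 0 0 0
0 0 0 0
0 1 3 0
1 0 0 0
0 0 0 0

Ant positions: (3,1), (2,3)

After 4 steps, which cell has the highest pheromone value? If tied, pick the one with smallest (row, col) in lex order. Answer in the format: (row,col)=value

Answer: (2,2)=7

Derivation:
Step 1: ant0:(3,1)->N->(2,1) | ant1:(2,3)->W->(2,2)
  grid max=4 at (2,2)
Step 2: ant0:(2,1)->E->(2,2) | ant1:(2,2)->W->(2,1)
  grid max=5 at (2,2)
Step 3: ant0:(2,2)->W->(2,1) | ant1:(2,1)->E->(2,2)
  grid max=6 at (2,2)
Step 4: ant0:(2,1)->E->(2,2) | ant1:(2,2)->W->(2,1)
  grid max=7 at (2,2)
Final grid:
  0 0 0 0
  0 0 0 0
  0 5 7 0
  0 0 0 0
  0 0 0 0
Max pheromone 7 at (2,2)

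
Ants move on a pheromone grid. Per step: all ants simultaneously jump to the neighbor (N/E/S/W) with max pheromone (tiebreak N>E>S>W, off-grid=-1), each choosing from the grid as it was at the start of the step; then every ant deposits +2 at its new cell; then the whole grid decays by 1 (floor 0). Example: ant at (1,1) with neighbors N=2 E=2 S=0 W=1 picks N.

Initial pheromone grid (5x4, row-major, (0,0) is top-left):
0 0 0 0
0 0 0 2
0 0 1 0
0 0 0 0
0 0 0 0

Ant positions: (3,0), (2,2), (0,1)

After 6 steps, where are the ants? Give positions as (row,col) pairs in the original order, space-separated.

Step 1: ant0:(3,0)->N->(2,0) | ant1:(2,2)->N->(1,2) | ant2:(0,1)->E->(0,2)
  grid max=1 at (0,2)
Step 2: ant0:(2,0)->N->(1,0) | ant1:(1,2)->N->(0,2) | ant2:(0,2)->S->(1,2)
  grid max=2 at (0,2)
Step 3: ant0:(1,0)->N->(0,0) | ant1:(0,2)->S->(1,2) | ant2:(1,2)->N->(0,2)
  grid max=3 at (0,2)
Step 4: ant0:(0,0)->E->(0,1) | ant1:(1,2)->N->(0,2) | ant2:(0,2)->S->(1,2)
  grid max=4 at (0,2)
Step 5: ant0:(0,1)->E->(0,2) | ant1:(0,2)->S->(1,2) | ant2:(1,2)->N->(0,2)
  grid max=7 at (0,2)
Step 6: ant0:(0,2)->S->(1,2) | ant1:(1,2)->N->(0,2) | ant2:(0,2)->S->(1,2)
  grid max=8 at (0,2)

(1,2) (0,2) (1,2)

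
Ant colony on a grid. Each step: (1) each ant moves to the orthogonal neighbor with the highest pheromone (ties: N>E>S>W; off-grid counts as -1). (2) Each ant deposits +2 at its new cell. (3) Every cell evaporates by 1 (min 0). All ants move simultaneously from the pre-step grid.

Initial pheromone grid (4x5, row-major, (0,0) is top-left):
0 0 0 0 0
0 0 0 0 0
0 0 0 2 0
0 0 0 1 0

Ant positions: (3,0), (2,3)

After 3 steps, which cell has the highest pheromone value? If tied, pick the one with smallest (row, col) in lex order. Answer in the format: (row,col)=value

Step 1: ant0:(3,0)->N->(2,0) | ant1:(2,3)->S->(3,3)
  grid max=2 at (3,3)
Step 2: ant0:(2,0)->N->(1,0) | ant1:(3,3)->N->(2,3)
  grid max=2 at (2,3)
Step 3: ant0:(1,0)->N->(0,0) | ant1:(2,3)->S->(3,3)
  grid max=2 at (3,3)
Final grid:
  1 0 0 0 0
  0 0 0 0 0
  0 0 0 1 0
  0 0 0 2 0
Max pheromone 2 at (3,3)

Answer: (3,3)=2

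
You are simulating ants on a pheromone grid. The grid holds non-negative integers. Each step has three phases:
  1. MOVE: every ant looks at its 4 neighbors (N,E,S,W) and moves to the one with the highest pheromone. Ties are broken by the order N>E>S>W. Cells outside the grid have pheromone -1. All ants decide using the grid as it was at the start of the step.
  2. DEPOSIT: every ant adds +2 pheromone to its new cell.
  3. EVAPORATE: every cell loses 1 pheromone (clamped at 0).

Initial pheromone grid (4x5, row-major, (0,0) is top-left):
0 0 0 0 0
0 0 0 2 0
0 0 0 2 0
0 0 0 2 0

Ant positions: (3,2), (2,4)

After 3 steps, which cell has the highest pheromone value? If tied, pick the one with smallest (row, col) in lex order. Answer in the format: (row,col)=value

Step 1: ant0:(3,2)->E->(3,3) | ant1:(2,4)->W->(2,3)
  grid max=3 at (2,3)
Step 2: ant0:(3,3)->N->(2,3) | ant1:(2,3)->S->(3,3)
  grid max=4 at (2,3)
Step 3: ant0:(2,3)->S->(3,3) | ant1:(3,3)->N->(2,3)
  grid max=5 at (2,3)
Final grid:
  0 0 0 0 0
  0 0 0 0 0
  0 0 0 5 0
  0 0 0 5 0
Max pheromone 5 at (2,3)

Answer: (2,3)=5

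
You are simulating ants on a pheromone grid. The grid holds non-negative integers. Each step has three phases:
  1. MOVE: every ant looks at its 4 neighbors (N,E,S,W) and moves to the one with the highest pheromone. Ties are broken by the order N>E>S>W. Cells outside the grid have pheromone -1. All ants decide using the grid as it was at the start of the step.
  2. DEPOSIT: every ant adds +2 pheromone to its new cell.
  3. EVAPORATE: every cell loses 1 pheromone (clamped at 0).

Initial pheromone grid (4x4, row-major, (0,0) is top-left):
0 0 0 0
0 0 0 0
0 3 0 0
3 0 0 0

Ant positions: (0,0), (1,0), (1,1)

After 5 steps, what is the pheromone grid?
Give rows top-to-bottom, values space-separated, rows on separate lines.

After step 1: ants at (0,1),(0,0),(2,1)
  1 1 0 0
  0 0 0 0
  0 4 0 0
  2 0 0 0
After step 2: ants at (0,0),(0,1),(1,1)
  2 2 0 0
  0 1 0 0
  0 3 0 0
  1 0 0 0
After step 3: ants at (0,1),(0,0),(2,1)
  3 3 0 0
  0 0 0 0
  0 4 0 0
  0 0 0 0
After step 4: ants at (0,0),(0,1),(1,1)
  4 4 0 0
  0 1 0 0
  0 3 0 0
  0 0 0 0
After step 5: ants at (0,1),(0,0),(0,1)
  5 7 0 0
  0 0 0 0
  0 2 0 0
  0 0 0 0

5 7 0 0
0 0 0 0
0 2 0 0
0 0 0 0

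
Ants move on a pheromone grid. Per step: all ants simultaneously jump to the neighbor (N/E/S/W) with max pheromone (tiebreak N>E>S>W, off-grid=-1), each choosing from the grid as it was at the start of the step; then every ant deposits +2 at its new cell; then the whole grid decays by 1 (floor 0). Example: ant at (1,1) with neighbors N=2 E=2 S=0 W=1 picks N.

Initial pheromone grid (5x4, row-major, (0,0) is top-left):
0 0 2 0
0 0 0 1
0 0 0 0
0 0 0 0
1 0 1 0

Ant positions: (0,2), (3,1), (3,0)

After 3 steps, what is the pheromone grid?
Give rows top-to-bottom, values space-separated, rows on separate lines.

After step 1: ants at (0,3),(2,1),(4,0)
  0 0 1 1
  0 0 0 0
  0 1 0 0
  0 0 0 0
  2 0 0 0
After step 2: ants at (0,2),(1,1),(3,0)
  0 0 2 0
  0 1 0 0
  0 0 0 0
  1 0 0 0
  1 0 0 0
After step 3: ants at (0,3),(0,1),(4,0)
  0 1 1 1
  0 0 0 0
  0 0 0 0
  0 0 0 0
  2 0 0 0

0 1 1 1
0 0 0 0
0 0 0 0
0 0 0 0
2 0 0 0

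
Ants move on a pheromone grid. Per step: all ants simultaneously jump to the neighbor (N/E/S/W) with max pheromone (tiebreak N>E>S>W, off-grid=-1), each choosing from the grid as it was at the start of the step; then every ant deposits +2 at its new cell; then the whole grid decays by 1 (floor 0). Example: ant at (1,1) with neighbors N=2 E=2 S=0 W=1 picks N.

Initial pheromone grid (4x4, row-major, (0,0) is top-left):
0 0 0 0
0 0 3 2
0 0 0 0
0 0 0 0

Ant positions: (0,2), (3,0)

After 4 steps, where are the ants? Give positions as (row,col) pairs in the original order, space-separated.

Step 1: ant0:(0,2)->S->(1,2) | ant1:(3,0)->N->(2,0)
  grid max=4 at (1,2)
Step 2: ant0:(1,2)->E->(1,3) | ant1:(2,0)->N->(1,0)
  grid max=3 at (1,2)
Step 3: ant0:(1,3)->W->(1,2) | ant1:(1,0)->N->(0,0)
  grid max=4 at (1,2)
Step 4: ant0:(1,2)->E->(1,3) | ant1:(0,0)->E->(0,1)
  grid max=3 at (1,2)

(1,3) (0,1)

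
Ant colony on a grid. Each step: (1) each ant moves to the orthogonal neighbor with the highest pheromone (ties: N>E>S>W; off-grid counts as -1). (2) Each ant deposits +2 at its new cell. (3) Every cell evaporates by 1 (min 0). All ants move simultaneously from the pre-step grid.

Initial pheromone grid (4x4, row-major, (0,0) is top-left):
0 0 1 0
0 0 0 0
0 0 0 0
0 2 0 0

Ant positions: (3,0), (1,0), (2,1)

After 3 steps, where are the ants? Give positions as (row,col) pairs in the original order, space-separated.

Step 1: ant0:(3,0)->E->(3,1) | ant1:(1,0)->N->(0,0) | ant2:(2,1)->S->(3,1)
  grid max=5 at (3,1)
Step 2: ant0:(3,1)->N->(2,1) | ant1:(0,0)->E->(0,1) | ant2:(3,1)->N->(2,1)
  grid max=4 at (3,1)
Step 3: ant0:(2,1)->S->(3,1) | ant1:(0,1)->E->(0,2) | ant2:(2,1)->S->(3,1)
  grid max=7 at (3,1)

(3,1) (0,2) (3,1)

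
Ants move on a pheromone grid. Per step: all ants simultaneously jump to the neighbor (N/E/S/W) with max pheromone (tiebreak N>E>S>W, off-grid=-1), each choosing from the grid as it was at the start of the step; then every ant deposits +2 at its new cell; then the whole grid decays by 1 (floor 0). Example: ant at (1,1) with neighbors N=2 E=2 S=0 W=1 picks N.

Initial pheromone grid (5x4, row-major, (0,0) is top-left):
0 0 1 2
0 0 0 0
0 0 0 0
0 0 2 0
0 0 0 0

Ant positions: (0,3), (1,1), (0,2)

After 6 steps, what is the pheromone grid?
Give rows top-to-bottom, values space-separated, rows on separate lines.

After step 1: ants at (0,2),(0,1),(0,3)
  0 1 2 3
  0 0 0 0
  0 0 0 0
  0 0 1 0
  0 0 0 0
After step 2: ants at (0,3),(0,2),(0,2)
  0 0 5 4
  0 0 0 0
  0 0 0 0
  0 0 0 0
  0 0 0 0
After step 3: ants at (0,2),(0,3),(0,3)
  0 0 6 7
  0 0 0 0
  0 0 0 0
  0 0 0 0
  0 0 0 0
After step 4: ants at (0,3),(0,2),(0,2)
  0 0 9 8
  0 0 0 0
  0 0 0 0
  0 0 0 0
  0 0 0 0
After step 5: ants at (0,2),(0,3),(0,3)
  0 0 10 11
  0 0 0 0
  0 0 0 0
  0 0 0 0
  0 0 0 0
After step 6: ants at (0,3),(0,2),(0,2)
  0 0 13 12
  0 0 0 0
  0 0 0 0
  0 0 0 0
  0 0 0 0

0 0 13 12
0 0 0 0
0 0 0 0
0 0 0 0
0 0 0 0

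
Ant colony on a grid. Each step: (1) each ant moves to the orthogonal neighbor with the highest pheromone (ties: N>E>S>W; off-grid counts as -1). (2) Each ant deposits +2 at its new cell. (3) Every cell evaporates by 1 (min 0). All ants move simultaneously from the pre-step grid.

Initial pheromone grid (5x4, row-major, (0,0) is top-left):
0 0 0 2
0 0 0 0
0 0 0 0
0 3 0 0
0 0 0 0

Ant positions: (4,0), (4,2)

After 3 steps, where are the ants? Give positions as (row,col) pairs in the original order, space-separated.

Step 1: ant0:(4,0)->N->(3,0) | ant1:(4,2)->N->(3,2)
  grid max=2 at (3,1)
Step 2: ant0:(3,0)->E->(3,1) | ant1:(3,2)->W->(3,1)
  grid max=5 at (3,1)
Step 3: ant0:(3,1)->N->(2,1) | ant1:(3,1)->N->(2,1)
  grid max=4 at (3,1)

(2,1) (2,1)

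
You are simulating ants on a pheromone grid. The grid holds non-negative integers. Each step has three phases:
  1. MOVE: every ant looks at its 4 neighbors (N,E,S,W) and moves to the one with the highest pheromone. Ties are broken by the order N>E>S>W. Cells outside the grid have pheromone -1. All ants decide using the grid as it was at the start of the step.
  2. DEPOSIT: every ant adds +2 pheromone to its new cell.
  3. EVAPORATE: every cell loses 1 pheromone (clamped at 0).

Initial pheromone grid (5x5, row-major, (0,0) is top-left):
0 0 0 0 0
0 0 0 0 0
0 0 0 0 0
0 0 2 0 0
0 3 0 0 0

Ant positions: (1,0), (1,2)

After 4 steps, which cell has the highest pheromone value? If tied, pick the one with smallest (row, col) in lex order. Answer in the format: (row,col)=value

Answer: (0,3)=1

Derivation:
Step 1: ant0:(1,0)->N->(0,0) | ant1:(1,2)->N->(0,2)
  grid max=2 at (4,1)
Step 2: ant0:(0,0)->E->(0,1) | ant1:(0,2)->E->(0,3)
  grid max=1 at (0,1)
Step 3: ant0:(0,1)->E->(0,2) | ant1:(0,3)->E->(0,4)
  grid max=1 at (0,2)
Step 4: ant0:(0,2)->E->(0,3) | ant1:(0,4)->S->(1,4)
  grid max=1 at (0,3)
Final grid:
  0 0 0 1 0
  0 0 0 0 1
  0 0 0 0 0
  0 0 0 0 0
  0 0 0 0 0
Max pheromone 1 at (0,3)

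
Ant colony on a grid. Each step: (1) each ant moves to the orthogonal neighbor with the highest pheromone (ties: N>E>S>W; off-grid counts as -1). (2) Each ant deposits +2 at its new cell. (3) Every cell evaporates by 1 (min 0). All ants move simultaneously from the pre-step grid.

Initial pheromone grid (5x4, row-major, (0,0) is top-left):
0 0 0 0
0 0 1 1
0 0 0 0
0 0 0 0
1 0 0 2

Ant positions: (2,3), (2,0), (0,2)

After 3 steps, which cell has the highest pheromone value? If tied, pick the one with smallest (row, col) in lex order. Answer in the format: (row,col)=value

Answer: (1,2)=4

Derivation:
Step 1: ant0:(2,3)->N->(1,3) | ant1:(2,0)->N->(1,0) | ant2:(0,2)->S->(1,2)
  grid max=2 at (1,2)
Step 2: ant0:(1,3)->W->(1,2) | ant1:(1,0)->N->(0,0) | ant2:(1,2)->E->(1,3)
  grid max=3 at (1,2)
Step 3: ant0:(1,2)->E->(1,3) | ant1:(0,0)->E->(0,1) | ant2:(1,3)->W->(1,2)
  grid max=4 at (1,2)
Final grid:
  0 1 0 0
  0 0 4 4
  0 0 0 0
  0 0 0 0
  0 0 0 0
Max pheromone 4 at (1,2)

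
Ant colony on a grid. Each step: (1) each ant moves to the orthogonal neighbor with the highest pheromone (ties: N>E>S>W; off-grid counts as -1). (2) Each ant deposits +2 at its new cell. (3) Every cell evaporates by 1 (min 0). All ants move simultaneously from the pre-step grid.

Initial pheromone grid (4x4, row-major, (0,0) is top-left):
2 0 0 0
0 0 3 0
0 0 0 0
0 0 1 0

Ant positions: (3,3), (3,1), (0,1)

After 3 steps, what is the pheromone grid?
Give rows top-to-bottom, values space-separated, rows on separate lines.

After step 1: ants at (3,2),(3,2),(0,0)
  3 0 0 0
  0 0 2 0
  0 0 0 0
  0 0 4 0
After step 2: ants at (2,2),(2,2),(0,1)
  2 1 0 0
  0 0 1 0
  0 0 3 0
  0 0 3 0
After step 3: ants at (3,2),(3,2),(0,0)
  3 0 0 0
  0 0 0 0
  0 0 2 0
  0 0 6 0

3 0 0 0
0 0 0 0
0 0 2 0
0 0 6 0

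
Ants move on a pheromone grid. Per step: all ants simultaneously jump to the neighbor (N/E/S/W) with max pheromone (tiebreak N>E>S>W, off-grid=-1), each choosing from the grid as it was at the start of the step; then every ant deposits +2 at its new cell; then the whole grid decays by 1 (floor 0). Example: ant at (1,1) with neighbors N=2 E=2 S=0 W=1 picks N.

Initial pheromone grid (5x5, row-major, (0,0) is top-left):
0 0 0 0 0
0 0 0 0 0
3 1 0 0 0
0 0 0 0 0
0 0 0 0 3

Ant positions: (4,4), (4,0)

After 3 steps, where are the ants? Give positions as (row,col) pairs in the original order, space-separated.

Step 1: ant0:(4,4)->N->(3,4) | ant1:(4,0)->N->(3,0)
  grid max=2 at (2,0)
Step 2: ant0:(3,4)->S->(4,4) | ant1:(3,0)->N->(2,0)
  grid max=3 at (2,0)
Step 3: ant0:(4,4)->N->(3,4) | ant1:(2,0)->N->(1,0)
  grid max=2 at (2,0)

(3,4) (1,0)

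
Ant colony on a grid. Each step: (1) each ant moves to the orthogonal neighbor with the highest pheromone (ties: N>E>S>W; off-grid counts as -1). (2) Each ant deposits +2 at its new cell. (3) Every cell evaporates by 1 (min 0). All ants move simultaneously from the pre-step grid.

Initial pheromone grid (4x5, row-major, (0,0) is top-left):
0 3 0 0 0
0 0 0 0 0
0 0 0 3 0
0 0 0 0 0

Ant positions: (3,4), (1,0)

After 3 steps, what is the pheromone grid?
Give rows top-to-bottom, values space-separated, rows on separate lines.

After step 1: ants at (2,4),(0,0)
  1 2 0 0 0
  0 0 0 0 0
  0 0 0 2 1
  0 0 0 0 0
After step 2: ants at (2,3),(0,1)
  0 3 0 0 0
  0 0 0 0 0
  0 0 0 3 0
  0 0 0 0 0
After step 3: ants at (1,3),(0,2)
  0 2 1 0 0
  0 0 0 1 0
  0 0 0 2 0
  0 0 0 0 0

0 2 1 0 0
0 0 0 1 0
0 0 0 2 0
0 0 0 0 0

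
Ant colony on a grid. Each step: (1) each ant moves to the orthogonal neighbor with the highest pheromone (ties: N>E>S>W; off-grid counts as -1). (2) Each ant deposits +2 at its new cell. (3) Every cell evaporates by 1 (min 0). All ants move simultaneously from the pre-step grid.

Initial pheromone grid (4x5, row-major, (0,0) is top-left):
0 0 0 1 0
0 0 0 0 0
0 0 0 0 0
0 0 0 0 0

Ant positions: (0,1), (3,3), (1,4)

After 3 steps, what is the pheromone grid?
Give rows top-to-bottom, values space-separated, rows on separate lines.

After step 1: ants at (0,2),(2,3),(0,4)
  0 0 1 0 1
  0 0 0 0 0
  0 0 0 1 0
  0 0 0 0 0
After step 2: ants at (0,3),(1,3),(1,4)
  0 0 0 1 0
  0 0 0 1 1
  0 0 0 0 0
  0 0 0 0 0
After step 3: ants at (1,3),(0,3),(1,3)
  0 0 0 2 0
  0 0 0 4 0
  0 0 0 0 0
  0 0 0 0 0

0 0 0 2 0
0 0 0 4 0
0 0 0 0 0
0 0 0 0 0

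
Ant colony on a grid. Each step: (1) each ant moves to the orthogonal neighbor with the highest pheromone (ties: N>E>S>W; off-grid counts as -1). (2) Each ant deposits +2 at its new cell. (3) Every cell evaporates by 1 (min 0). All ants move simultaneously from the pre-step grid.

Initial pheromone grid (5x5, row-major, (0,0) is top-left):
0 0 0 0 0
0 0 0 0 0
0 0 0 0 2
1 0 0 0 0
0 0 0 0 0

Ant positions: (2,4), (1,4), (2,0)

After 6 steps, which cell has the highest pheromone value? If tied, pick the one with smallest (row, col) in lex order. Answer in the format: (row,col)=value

Step 1: ant0:(2,4)->N->(1,4) | ant1:(1,4)->S->(2,4) | ant2:(2,0)->S->(3,0)
  grid max=3 at (2,4)
Step 2: ant0:(1,4)->S->(2,4) | ant1:(2,4)->N->(1,4) | ant2:(3,0)->N->(2,0)
  grid max=4 at (2,4)
Step 3: ant0:(2,4)->N->(1,4) | ant1:(1,4)->S->(2,4) | ant2:(2,0)->S->(3,0)
  grid max=5 at (2,4)
Step 4: ant0:(1,4)->S->(2,4) | ant1:(2,4)->N->(1,4) | ant2:(3,0)->N->(2,0)
  grid max=6 at (2,4)
Step 5: ant0:(2,4)->N->(1,4) | ant1:(1,4)->S->(2,4) | ant2:(2,0)->S->(3,0)
  grid max=7 at (2,4)
Step 6: ant0:(1,4)->S->(2,4) | ant1:(2,4)->N->(1,4) | ant2:(3,0)->N->(2,0)
  grid max=8 at (2,4)
Final grid:
  0 0 0 0 0
  0 0 0 0 6
  1 0 0 0 8
  1 0 0 0 0
  0 0 0 0 0
Max pheromone 8 at (2,4)

Answer: (2,4)=8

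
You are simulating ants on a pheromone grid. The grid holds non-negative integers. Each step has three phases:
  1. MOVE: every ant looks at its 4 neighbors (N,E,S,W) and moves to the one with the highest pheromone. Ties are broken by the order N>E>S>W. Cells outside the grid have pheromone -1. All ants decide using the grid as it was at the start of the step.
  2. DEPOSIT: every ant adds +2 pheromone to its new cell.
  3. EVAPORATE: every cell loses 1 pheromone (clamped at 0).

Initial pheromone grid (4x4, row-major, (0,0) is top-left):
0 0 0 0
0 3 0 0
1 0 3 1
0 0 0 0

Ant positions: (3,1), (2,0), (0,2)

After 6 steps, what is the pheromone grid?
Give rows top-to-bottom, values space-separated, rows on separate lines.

After step 1: ants at (2,1),(1,0),(0,3)
  0 0 0 1
  1 2 0 0
  0 1 2 0
  0 0 0 0
After step 2: ants at (1,1),(1,1),(1,3)
  0 0 0 0
  0 5 0 1
  0 0 1 0
  0 0 0 0
After step 3: ants at (0,1),(0,1),(0,3)
  0 3 0 1
  0 4 0 0
  0 0 0 0
  0 0 0 0
After step 4: ants at (1,1),(1,1),(1,3)
  0 2 0 0
  0 7 0 1
  0 0 0 0
  0 0 0 0
After step 5: ants at (0,1),(0,1),(0,3)
  0 5 0 1
  0 6 0 0
  0 0 0 0
  0 0 0 0
After step 6: ants at (1,1),(1,1),(1,3)
  0 4 0 0
  0 9 0 1
  0 0 0 0
  0 0 0 0

0 4 0 0
0 9 0 1
0 0 0 0
0 0 0 0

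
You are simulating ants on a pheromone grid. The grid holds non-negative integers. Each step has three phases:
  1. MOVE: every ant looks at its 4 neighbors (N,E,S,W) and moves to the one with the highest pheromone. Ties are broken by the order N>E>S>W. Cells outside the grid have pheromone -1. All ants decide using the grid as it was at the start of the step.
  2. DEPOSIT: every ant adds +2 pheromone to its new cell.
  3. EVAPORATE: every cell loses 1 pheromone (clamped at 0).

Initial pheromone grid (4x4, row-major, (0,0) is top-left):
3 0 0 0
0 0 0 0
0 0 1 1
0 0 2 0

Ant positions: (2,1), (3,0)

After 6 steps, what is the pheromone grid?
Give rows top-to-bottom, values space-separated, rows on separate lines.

After step 1: ants at (2,2),(2,0)
  2 0 0 0
  0 0 0 0
  1 0 2 0
  0 0 1 0
After step 2: ants at (3,2),(1,0)
  1 0 0 0
  1 0 0 0
  0 0 1 0
  0 0 2 0
After step 3: ants at (2,2),(0,0)
  2 0 0 0
  0 0 0 0
  0 0 2 0
  0 0 1 0
After step 4: ants at (3,2),(0,1)
  1 1 0 0
  0 0 0 0
  0 0 1 0
  0 0 2 0
After step 5: ants at (2,2),(0,0)
  2 0 0 0
  0 0 0 0
  0 0 2 0
  0 0 1 0
After step 6: ants at (3,2),(0,1)
  1 1 0 0
  0 0 0 0
  0 0 1 0
  0 0 2 0

1 1 0 0
0 0 0 0
0 0 1 0
0 0 2 0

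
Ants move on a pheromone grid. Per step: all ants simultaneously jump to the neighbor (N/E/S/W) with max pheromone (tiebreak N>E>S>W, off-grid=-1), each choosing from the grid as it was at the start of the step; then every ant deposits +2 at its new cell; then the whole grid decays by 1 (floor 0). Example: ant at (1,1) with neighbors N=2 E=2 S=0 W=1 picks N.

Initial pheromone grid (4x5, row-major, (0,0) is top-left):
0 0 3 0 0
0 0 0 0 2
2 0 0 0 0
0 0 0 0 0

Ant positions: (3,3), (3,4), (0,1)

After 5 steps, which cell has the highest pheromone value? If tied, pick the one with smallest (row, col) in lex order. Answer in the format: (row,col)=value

Step 1: ant0:(3,3)->N->(2,3) | ant1:(3,4)->N->(2,4) | ant2:(0,1)->E->(0,2)
  grid max=4 at (0,2)
Step 2: ant0:(2,3)->E->(2,4) | ant1:(2,4)->N->(1,4) | ant2:(0,2)->E->(0,3)
  grid max=3 at (0,2)
Step 3: ant0:(2,4)->N->(1,4) | ant1:(1,4)->S->(2,4) | ant2:(0,3)->W->(0,2)
  grid max=4 at (0,2)
Step 4: ant0:(1,4)->S->(2,4) | ant1:(2,4)->N->(1,4) | ant2:(0,2)->E->(0,3)
  grid max=4 at (1,4)
Step 5: ant0:(2,4)->N->(1,4) | ant1:(1,4)->S->(2,4) | ant2:(0,3)->W->(0,2)
  grid max=5 at (1,4)
Final grid:
  0 0 4 0 0
  0 0 0 0 5
  0 0 0 0 5
  0 0 0 0 0
Max pheromone 5 at (1,4)

Answer: (1,4)=5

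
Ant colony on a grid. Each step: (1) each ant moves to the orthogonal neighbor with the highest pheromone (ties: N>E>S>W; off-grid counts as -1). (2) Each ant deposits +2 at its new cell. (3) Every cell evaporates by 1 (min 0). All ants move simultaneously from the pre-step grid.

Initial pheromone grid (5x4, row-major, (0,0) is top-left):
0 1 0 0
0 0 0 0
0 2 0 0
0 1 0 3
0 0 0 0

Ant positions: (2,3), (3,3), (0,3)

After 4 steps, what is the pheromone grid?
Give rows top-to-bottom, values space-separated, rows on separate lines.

After step 1: ants at (3,3),(2,3),(1,3)
  0 0 0 0
  0 0 0 1
  0 1 0 1
  0 0 0 4
  0 0 0 0
After step 2: ants at (2,3),(3,3),(2,3)
  0 0 0 0
  0 0 0 0
  0 0 0 4
  0 0 0 5
  0 0 0 0
After step 3: ants at (3,3),(2,3),(3,3)
  0 0 0 0
  0 0 0 0
  0 0 0 5
  0 0 0 8
  0 0 0 0
After step 4: ants at (2,3),(3,3),(2,3)
  0 0 0 0
  0 0 0 0
  0 0 0 8
  0 0 0 9
  0 0 0 0

0 0 0 0
0 0 0 0
0 0 0 8
0 0 0 9
0 0 0 0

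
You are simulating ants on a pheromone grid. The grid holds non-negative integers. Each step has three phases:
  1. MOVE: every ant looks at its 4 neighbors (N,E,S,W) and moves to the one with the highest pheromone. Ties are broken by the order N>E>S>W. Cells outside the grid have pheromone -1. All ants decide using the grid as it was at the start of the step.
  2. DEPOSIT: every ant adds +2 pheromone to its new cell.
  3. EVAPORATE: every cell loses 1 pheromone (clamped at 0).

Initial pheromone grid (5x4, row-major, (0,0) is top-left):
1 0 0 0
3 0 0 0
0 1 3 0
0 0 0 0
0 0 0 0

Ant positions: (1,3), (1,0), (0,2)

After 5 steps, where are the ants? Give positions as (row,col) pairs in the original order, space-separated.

Step 1: ant0:(1,3)->N->(0,3) | ant1:(1,0)->N->(0,0) | ant2:(0,2)->E->(0,3)
  grid max=3 at (0,3)
Step 2: ant0:(0,3)->S->(1,3) | ant1:(0,0)->S->(1,0) | ant2:(0,3)->S->(1,3)
  grid max=3 at (1,0)
Step 3: ant0:(1,3)->N->(0,3) | ant1:(1,0)->N->(0,0) | ant2:(1,3)->N->(0,3)
  grid max=5 at (0,3)
Step 4: ant0:(0,3)->S->(1,3) | ant1:(0,0)->S->(1,0) | ant2:(0,3)->S->(1,3)
  grid max=5 at (1,3)
Step 5: ant0:(1,3)->N->(0,3) | ant1:(1,0)->N->(0,0) | ant2:(1,3)->N->(0,3)
  grid max=7 at (0,3)

(0,3) (0,0) (0,3)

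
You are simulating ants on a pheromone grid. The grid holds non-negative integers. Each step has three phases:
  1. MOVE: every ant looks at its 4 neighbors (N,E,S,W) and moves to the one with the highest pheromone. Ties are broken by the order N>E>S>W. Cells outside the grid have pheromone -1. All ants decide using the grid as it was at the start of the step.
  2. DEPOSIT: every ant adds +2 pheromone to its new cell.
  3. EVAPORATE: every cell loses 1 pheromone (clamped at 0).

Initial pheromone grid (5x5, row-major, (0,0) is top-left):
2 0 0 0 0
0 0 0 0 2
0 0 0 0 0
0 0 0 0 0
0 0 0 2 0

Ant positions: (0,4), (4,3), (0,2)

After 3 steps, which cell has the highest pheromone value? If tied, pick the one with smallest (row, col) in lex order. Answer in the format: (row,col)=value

Answer: (1,4)=5

Derivation:
Step 1: ant0:(0,4)->S->(1,4) | ant1:(4,3)->N->(3,3) | ant2:(0,2)->E->(0,3)
  grid max=3 at (1,4)
Step 2: ant0:(1,4)->N->(0,4) | ant1:(3,3)->S->(4,3) | ant2:(0,3)->E->(0,4)
  grid max=3 at (0,4)
Step 3: ant0:(0,4)->S->(1,4) | ant1:(4,3)->N->(3,3) | ant2:(0,4)->S->(1,4)
  grid max=5 at (1,4)
Final grid:
  0 0 0 0 2
  0 0 0 0 5
  0 0 0 0 0
  0 0 0 1 0
  0 0 0 1 0
Max pheromone 5 at (1,4)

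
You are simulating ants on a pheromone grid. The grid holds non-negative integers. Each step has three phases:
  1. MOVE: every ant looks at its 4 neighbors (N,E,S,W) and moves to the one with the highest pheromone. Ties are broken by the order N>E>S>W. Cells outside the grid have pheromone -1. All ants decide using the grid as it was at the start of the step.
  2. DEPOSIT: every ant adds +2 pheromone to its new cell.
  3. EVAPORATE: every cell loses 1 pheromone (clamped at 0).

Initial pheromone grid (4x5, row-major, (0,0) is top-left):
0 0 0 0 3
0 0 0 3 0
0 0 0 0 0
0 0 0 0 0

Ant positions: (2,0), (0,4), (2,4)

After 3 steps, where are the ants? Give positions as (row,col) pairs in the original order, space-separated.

Step 1: ant0:(2,0)->N->(1,0) | ant1:(0,4)->S->(1,4) | ant2:(2,4)->N->(1,4)
  grid max=3 at (1,4)
Step 2: ant0:(1,0)->N->(0,0) | ant1:(1,4)->N->(0,4) | ant2:(1,4)->N->(0,4)
  grid max=5 at (0,4)
Step 3: ant0:(0,0)->E->(0,1) | ant1:(0,4)->S->(1,4) | ant2:(0,4)->S->(1,4)
  grid max=5 at (1,4)

(0,1) (1,4) (1,4)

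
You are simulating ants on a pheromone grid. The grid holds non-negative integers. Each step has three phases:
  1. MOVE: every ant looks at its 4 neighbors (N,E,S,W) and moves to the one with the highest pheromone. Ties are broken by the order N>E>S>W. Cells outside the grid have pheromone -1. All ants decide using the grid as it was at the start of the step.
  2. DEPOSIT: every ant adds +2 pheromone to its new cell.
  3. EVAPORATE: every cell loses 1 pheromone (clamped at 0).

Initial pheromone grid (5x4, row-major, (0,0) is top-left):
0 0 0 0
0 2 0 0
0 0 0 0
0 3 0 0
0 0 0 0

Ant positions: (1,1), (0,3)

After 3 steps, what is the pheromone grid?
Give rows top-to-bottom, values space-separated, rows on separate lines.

After step 1: ants at (0,1),(1,3)
  0 1 0 0
  0 1 0 1
  0 0 0 0
  0 2 0 0
  0 0 0 0
After step 2: ants at (1,1),(0,3)
  0 0 0 1
  0 2 0 0
  0 0 0 0
  0 1 0 0
  0 0 0 0
After step 3: ants at (0,1),(1,3)
  0 1 0 0
  0 1 0 1
  0 0 0 0
  0 0 0 0
  0 0 0 0

0 1 0 0
0 1 0 1
0 0 0 0
0 0 0 0
0 0 0 0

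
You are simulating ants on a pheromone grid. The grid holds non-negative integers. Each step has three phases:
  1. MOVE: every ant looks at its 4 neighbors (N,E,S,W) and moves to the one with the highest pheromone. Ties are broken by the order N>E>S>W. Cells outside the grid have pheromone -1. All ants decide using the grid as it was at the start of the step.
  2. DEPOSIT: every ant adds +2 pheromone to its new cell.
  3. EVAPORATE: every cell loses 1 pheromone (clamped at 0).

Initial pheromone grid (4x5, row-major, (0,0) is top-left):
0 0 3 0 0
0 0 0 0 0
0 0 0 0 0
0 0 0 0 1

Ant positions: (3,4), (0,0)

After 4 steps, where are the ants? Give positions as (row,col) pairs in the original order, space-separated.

Step 1: ant0:(3,4)->N->(2,4) | ant1:(0,0)->E->(0,1)
  grid max=2 at (0,2)
Step 2: ant0:(2,4)->N->(1,4) | ant1:(0,1)->E->(0,2)
  grid max=3 at (0,2)
Step 3: ant0:(1,4)->N->(0,4) | ant1:(0,2)->E->(0,3)
  grid max=2 at (0,2)
Step 4: ant0:(0,4)->W->(0,3) | ant1:(0,3)->W->(0,2)
  grid max=3 at (0,2)

(0,3) (0,2)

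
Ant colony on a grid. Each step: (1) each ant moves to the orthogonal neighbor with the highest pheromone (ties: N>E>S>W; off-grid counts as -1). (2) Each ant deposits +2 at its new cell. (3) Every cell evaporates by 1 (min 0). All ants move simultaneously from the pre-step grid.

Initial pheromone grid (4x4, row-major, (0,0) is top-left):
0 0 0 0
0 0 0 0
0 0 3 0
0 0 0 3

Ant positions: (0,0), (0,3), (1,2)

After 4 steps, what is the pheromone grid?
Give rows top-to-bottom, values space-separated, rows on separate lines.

After step 1: ants at (0,1),(1,3),(2,2)
  0 1 0 0
  0 0 0 1
  0 0 4 0
  0 0 0 2
After step 2: ants at (0,2),(0,3),(1,2)
  0 0 1 1
  0 0 1 0
  0 0 3 0
  0 0 0 1
After step 3: ants at (0,3),(0,2),(2,2)
  0 0 2 2
  0 0 0 0
  0 0 4 0
  0 0 0 0
After step 4: ants at (0,2),(0,3),(1,2)
  0 0 3 3
  0 0 1 0
  0 0 3 0
  0 0 0 0

0 0 3 3
0 0 1 0
0 0 3 0
0 0 0 0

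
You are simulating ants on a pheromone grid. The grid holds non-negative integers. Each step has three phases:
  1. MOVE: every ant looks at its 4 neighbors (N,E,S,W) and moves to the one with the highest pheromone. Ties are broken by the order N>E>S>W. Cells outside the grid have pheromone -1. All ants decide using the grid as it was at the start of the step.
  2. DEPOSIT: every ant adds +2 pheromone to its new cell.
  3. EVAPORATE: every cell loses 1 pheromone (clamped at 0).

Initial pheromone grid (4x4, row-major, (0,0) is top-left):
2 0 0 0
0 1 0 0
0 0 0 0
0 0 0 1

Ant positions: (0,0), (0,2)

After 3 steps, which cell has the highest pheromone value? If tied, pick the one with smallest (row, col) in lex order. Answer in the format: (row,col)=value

Answer: (0,0)=1

Derivation:
Step 1: ant0:(0,0)->E->(0,1) | ant1:(0,2)->E->(0,3)
  grid max=1 at (0,0)
Step 2: ant0:(0,1)->W->(0,0) | ant1:(0,3)->S->(1,3)
  grid max=2 at (0,0)
Step 3: ant0:(0,0)->E->(0,1) | ant1:(1,3)->N->(0,3)
  grid max=1 at (0,0)
Final grid:
  1 1 0 1
  0 0 0 0
  0 0 0 0
  0 0 0 0
Max pheromone 1 at (0,0)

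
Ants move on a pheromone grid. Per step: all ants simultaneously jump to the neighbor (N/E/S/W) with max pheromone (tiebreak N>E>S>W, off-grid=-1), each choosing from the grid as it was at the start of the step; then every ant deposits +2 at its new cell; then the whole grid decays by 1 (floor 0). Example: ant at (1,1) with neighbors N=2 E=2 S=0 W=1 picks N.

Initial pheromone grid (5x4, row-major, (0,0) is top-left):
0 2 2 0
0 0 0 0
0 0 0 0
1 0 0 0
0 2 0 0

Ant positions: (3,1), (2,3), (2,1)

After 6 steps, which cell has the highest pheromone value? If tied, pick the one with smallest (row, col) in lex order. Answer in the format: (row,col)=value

Step 1: ant0:(3,1)->S->(4,1) | ant1:(2,3)->N->(1,3) | ant2:(2,1)->N->(1,1)
  grid max=3 at (4,1)
Step 2: ant0:(4,1)->N->(3,1) | ant1:(1,3)->N->(0,3) | ant2:(1,1)->N->(0,1)
  grid max=2 at (0,1)
Step 3: ant0:(3,1)->S->(4,1) | ant1:(0,3)->S->(1,3) | ant2:(0,1)->E->(0,2)
  grid max=3 at (4,1)
Step 4: ant0:(4,1)->N->(3,1) | ant1:(1,3)->N->(0,3) | ant2:(0,2)->W->(0,1)
  grid max=2 at (0,1)
Step 5: ant0:(3,1)->S->(4,1) | ant1:(0,3)->S->(1,3) | ant2:(0,1)->E->(0,2)
  grid max=3 at (4,1)
Step 6: ant0:(4,1)->N->(3,1) | ant1:(1,3)->N->(0,3) | ant2:(0,2)->W->(0,1)
  grid max=2 at (0,1)
Final grid:
  0 2 0 1
  0 0 0 0
  0 0 0 0
  0 1 0 0
  0 2 0 0
Max pheromone 2 at (0,1)

Answer: (0,1)=2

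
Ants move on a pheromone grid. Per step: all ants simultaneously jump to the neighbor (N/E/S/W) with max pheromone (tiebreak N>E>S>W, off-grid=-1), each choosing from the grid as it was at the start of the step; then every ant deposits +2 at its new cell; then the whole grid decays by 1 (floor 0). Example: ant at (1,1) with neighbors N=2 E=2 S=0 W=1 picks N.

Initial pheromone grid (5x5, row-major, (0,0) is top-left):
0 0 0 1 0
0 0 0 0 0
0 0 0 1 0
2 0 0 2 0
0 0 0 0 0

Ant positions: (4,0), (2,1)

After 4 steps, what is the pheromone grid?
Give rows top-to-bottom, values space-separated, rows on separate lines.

After step 1: ants at (3,0),(1,1)
  0 0 0 0 0
  0 1 0 0 0
  0 0 0 0 0
  3 0 0 1 0
  0 0 0 0 0
After step 2: ants at (2,0),(0,1)
  0 1 0 0 0
  0 0 0 0 0
  1 0 0 0 0
  2 0 0 0 0
  0 0 0 0 0
After step 3: ants at (3,0),(0,2)
  0 0 1 0 0
  0 0 0 0 0
  0 0 0 0 0
  3 0 0 0 0
  0 0 0 0 0
After step 4: ants at (2,0),(0,3)
  0 0 0 1 0
  0 0 0 0 0
  1 0 0 0 0
  2 0 0 0 0
  0 0 0 0 0

0 0 0 1 0
0 0 0 0 0
1 0 0 0 0
2 0 0 0 0
0 0 0 0 0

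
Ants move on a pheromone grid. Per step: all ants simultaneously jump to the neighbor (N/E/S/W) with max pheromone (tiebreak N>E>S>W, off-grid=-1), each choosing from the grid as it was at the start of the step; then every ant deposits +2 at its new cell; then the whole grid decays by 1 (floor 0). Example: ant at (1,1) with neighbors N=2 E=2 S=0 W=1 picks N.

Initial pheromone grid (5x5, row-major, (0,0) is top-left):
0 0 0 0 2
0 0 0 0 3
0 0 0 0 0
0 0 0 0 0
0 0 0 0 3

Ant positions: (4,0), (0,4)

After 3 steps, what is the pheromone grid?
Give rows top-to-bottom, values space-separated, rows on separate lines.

After step 1: ants at (3,0),(1,4)
  0 0 0 0 1
  0 0 0 0 4
  0 0 0 0 0
  1 0 0 0 0
  0 0 0 0 2
After step 2: ants at (2,0),(0,4)
  0 0 0 0 2
  0 0 0 0 3
  1 0 0 0 0
  0 0 0 0 0
  0 0 0 0 1
After step 3: ants at (1,0),(1,4)
  0 0 0 0 1
  1 0 0 0 4
  0 0 0 0 0
  0 0 0 0 0
  0 0 0 0 0

0 0 0 0 1
1 0 0 0 4
0 0 0 0 0
0 0 0 0 0
0 0 0 0 0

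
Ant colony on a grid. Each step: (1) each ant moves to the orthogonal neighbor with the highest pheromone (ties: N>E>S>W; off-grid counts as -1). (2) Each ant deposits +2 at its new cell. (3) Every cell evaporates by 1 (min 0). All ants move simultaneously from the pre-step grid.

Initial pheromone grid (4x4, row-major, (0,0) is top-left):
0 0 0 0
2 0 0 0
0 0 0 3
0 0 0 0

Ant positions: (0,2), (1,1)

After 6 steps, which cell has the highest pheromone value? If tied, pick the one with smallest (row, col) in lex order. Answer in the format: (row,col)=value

Answer: (1,0)=2

Derivation:
Step 1: ant0:(0,2)->E->(0,3) | ant1:(1,1)->W->(1,0)
  grid max=3 at (1,0)
Step 2: ant0:(0,3)->S->(1,3) | ant1:(1,0)->N->(0,0)
  grid max=2 at (1,0)
Step 3: ant0:(1,3)->S->(2,3) | ant1:(0,0)->S->(1,0)
  grid max=3 at (1,0)
Step 4: ant0:(2,3)->N->(1,3) | ant1:(1,0)->N->(0,0)
  grid max=2 at (1,0)
Step 5: ant0:(1,3)->S->(2,3) | ant1:(0,0)->S->(1,0)
  grid max=3 at (1,0)
Step 6: ant0:(2,3)->N->(1,3) | ant1:(1,0)->N->(0,0)
  grid max=2 at (1,0)
Final grid:
  1 0 0 0
  2 0 0 1
  0 0 0 1
  0 0 0 0
Max pheromone 2 at (1,0)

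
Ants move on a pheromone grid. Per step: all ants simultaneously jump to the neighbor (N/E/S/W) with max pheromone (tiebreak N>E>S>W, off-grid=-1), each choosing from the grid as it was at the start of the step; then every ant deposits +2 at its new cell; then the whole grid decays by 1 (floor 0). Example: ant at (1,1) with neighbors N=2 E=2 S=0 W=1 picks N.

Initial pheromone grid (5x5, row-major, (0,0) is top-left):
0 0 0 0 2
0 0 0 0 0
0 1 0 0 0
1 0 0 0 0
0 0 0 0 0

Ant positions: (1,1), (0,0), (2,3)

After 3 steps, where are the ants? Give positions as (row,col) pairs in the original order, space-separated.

Step 1: ant0:(1,1)->S->(2,1) | ant1:(0,0)->E->(0,1) | ant2:(2,3)->N->(1,3)
  grid max=2 at (2,1)
Step 2: ant0:(2,1)->N->(1,1) | ant1:(0,1)->E->(0,2) | ant2:(1,3)->N->(0,3)
  grid max=1 at (0,2)
Step 3: ant0:(1,1)->S->(2,1) | ant1:(0,2)->E->(0,3) | ant2:(0,3)->W->(0,2)
  grid max=2 at (0,2)

(2,1) (0,3) (0,2)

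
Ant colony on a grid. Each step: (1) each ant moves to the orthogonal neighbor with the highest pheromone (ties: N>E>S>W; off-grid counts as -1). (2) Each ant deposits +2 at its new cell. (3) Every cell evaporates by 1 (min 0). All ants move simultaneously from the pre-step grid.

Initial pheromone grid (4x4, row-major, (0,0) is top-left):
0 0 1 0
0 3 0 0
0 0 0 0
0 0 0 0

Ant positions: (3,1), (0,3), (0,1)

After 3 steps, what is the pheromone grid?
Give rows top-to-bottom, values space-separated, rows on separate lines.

After step 1: ants at (2,1),(0,2),(1,1)
  0 0 2 0
  0 4 0 0
  0 1 0 0
  0 0 0 0
After step 2: ants at (1,1),(0,3),(2,1)
  0 0 1 1
  0 5 0 0
  0 2 0 0
  0 0 0 0
After step 3: ants at (2,1),(0,2),(1,1)
  0 0 2 0
  0 6 0 0
  0 3 0 0
  0 0 0 0

0 0 2 0
0 6 0 0
0 3 0 0
0 0 0 0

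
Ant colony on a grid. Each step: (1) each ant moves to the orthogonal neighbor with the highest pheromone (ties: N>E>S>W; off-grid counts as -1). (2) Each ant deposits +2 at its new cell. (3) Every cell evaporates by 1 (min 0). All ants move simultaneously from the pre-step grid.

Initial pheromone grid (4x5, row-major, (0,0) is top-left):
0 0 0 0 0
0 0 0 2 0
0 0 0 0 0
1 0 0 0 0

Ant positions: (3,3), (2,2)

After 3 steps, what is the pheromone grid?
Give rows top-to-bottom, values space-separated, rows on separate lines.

After step 1: ants at (2,3),(1,2)
  0 0 0 0 0
  0 0 1 1 0
  0 0 0 1 0
  0 0 0 0 0
After step 2: ants at (1,3),(1,3)
  0 0 0 0 0
  0 0 0 4 0
  0 0 0 0 0
  0 0 0 0 0
After step 3: ants at (0,3),(0,3)
  0 0 0 3 0
  0 0 0 3 0
  0 0 0 0 0
  0 0 0 0 0

0 0 0 3 0
0 0 0 3 0
0 0 0 0 0
0 0 0 0 0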